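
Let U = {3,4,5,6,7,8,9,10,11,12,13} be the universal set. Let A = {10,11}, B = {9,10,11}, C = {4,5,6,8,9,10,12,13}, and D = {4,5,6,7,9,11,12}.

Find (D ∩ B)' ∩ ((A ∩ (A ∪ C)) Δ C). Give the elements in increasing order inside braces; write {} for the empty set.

{4,5,6,8,12,13}

D ∩ B = {9,11}
(D ∩ B)' = {3,4,5,6,7,8,10,12,13}
A ∪ C = {4,5,6,8,9,10,11,12,13}
A ∩ (A ∪ C) = {10,11}
(A ∩ (A ∪ C)) Δ C = {4,5,6,8,9,11,12,13}
(D ∩ B)' ∩ ((A ∩ (A ∪ C)) Δ C) = {4,5,6,8,12,13}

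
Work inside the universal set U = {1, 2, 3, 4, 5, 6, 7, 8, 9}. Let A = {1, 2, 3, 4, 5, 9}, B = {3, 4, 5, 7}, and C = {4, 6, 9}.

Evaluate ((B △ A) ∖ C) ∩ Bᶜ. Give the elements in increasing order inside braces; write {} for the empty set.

{1, 2}

B △ A = {1, 2, 7, 9}
(B △ A) ∖ C = {1, 2, 7}
Bᶜ = {1, 2, 6, 8, 9}
((B △ A) ∖ C) ∩ Bᶜ = {1, 2}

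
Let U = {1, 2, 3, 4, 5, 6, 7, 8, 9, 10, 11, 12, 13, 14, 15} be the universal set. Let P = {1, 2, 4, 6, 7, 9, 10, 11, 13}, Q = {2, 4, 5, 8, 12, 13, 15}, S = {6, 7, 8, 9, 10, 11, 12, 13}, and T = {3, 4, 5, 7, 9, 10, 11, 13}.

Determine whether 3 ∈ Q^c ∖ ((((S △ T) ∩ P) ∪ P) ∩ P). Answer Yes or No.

3 ∉ Q, so 3 ∈ Q^c
3 ∉ S and 3 ∈ T, so 3 ∈ S △ T
3 ∈ (S △ T) and 3 ∉ P, so 3 ∉ (S △ T) ∩ P
3 ∉ ((S △ T) ∩ P) and 3 ∉ P, so 3 ∉ ((S △ T) ∩ P) ∪ P
3 ∉ (((S △ T) ∩ P) ∪ P) and 3 ∉ P, so 3 ∉ (((S △ T) ∩ P) ∪ P) ∩ P
3 ∈ Q^c and 3 ∉ ((((S △ T) ∩ P) ∪ P) ∩ P), so 3 ∈ Q^c ∖ ((((S △ T) ∩ P) ∪ P) ∩ P)

Yes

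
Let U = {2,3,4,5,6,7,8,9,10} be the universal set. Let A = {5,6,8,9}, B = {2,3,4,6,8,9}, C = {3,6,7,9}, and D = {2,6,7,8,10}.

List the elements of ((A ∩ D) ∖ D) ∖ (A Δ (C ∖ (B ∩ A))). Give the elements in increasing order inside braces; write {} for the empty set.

{}

A ∩ D = {6,8}
(A ∩ D) ∖ D = {}
B ∩ A = {6,8,9}
C ∖ (B ∩ A) = {3,7}
A Δ (C ∖ (B ∩ A)) = {3,5,6,7,8,9}
((A ∩ D) ∖ D) ∖ (A Δ (C ∖ (B ∩ A))) = {}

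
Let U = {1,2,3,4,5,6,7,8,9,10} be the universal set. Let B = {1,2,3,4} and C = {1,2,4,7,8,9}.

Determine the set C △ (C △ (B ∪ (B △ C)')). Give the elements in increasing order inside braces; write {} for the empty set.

B △ C = {3,7,8,9}
(B △ C)' = {1,2,4,5,6,10}
B ∪ (B △ C)' = {1,2,3,4,5,6,10}
C △ (B ∪ (B △ C)') = {3,5,6,7,8,9,10}
C △ (C △ (B ∪ (B △ C)')) = {1,2,3,4,5,6,10}

{1,2,3,4,5,6,10}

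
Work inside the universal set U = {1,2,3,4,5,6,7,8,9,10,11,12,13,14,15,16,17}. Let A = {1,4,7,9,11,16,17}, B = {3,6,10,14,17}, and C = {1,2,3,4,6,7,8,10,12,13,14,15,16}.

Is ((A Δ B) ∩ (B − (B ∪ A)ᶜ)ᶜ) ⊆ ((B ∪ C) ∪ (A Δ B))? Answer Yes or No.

A Δ B = {1,3,4,6,7,9,10,11,14,16}
B ∪ A = {1,3,4,6,7,9,10,11,14,16,17}
(B ∪ A)ᶜ = {2,5,8,12,13,15}
B − (B ∪ A)ᶜ = {3,6,10,14,17}
(B − (B ∪ A)ᶜ)ᶜ = {1,2,4,5,7,8,9,11,12,13,15,16}
(A Δ B) ∩ (B − (B ∪ A)ᶜ)ᶜ = {1,4,7,9,11,16}
B ∪ C = {1,2,3,4,6,7,8,10,12,13,14,15,16,17}
(B ∪ C) ∪ (A Δ B) = {1,2,3,4,6,7,8,9,10,11,12,13,14,15,16,17}
Every element of {1,4,7,9,11,16} is in {1,2,3,4,6,7,8,9,10,11,12,13,14,15,16,17}, so (A Δ B) ∩ (B − (B ∪ A)ᶜ)ᶜ ⊆ (B ∪ C) ∪ (A Δ B).

Yes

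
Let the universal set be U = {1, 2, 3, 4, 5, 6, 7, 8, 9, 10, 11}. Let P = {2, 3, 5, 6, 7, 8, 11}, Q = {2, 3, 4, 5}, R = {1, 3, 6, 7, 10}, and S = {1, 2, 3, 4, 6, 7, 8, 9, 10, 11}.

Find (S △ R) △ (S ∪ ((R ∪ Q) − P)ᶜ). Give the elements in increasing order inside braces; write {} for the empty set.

{1, 3, 5, 6, 7, 10}

S △ R = {2, 4, 8, 9, 11}
R ∪ Q = {1, 2, 3, 4, 5, 6, 7, 10}
(R ∪ Q) − P = {1, 4, 10}
((R ∪ Q) − P)ᶜ = {2, 3, 5, 6, 7, 8, 9, 11}
S ∪ ((R ∪ Q) − P)ᶜ = {1, 2, 3, 4, 5, 6, 7, 8, 9, 10, 11}
(S △ R) △ (S ∪ ((R ∪ Q) − P)ᶜ) = {1, 3, 5, 6, 7, 10}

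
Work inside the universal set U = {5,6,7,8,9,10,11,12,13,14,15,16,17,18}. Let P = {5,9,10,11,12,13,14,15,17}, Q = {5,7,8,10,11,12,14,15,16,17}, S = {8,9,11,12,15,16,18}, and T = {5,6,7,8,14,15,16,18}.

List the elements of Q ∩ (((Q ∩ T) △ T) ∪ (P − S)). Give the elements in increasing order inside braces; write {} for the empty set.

{5,10,14,17}

Q ∩ T = {5,7,8,14,15,16}
(Q ∩ T) △ T = {6,18}
P − S = {5,10,13,14,17}
((Q ∩ T) △ T) ∪ (P − S) = {5,6,10,13,14,17,18}
Q ∩ (((Q ∩ T) △ T) ∪ (P − S)) = {5,10,14,17}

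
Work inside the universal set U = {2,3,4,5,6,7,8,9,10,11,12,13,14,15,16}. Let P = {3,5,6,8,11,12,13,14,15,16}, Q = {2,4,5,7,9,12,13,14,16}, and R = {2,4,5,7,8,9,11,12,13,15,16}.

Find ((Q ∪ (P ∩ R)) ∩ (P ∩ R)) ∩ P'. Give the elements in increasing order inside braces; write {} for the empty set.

P ∩ R = {5,8,11,12,13,15,16}
Q ∪ (P ∩ R) = {2,4,5,7,8,9,11,12,13,14,15,16}
(Q ∪ (P ∩ R)) ∩ (P ∩ R) = {5,8,11,12,13,15,16}
P' = {2,4,7,9,10}
((Q ∪ (P ∩ R)) ∩ (P ∩ R)) ∩ P' = {}

{}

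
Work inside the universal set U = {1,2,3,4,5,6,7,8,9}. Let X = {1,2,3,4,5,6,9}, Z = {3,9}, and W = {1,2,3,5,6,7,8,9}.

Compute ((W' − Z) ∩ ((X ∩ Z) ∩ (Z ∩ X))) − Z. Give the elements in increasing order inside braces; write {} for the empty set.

{}

W' = {4}
W' − Z = {4}
X ∩ Z = {3,9}
Z ∩ X = {3,9}
(X ∩ Z) ∩ (Z ∩ X) = {3,9}
(W' − Z) ∩ ((X ∩ Z) ∩ (Z ∩ X)) = {}
((W' − Z) ∩ ((X ∩ Z) ∩ (Z ∩ X))) − Z = {}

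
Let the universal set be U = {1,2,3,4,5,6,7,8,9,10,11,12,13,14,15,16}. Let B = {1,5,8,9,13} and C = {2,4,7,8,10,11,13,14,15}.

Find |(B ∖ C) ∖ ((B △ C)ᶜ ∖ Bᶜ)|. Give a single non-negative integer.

B ∖ C = {1,5,9}
B △ C = {1,2,4,5,7,9,10,11,14,15}
(B △ C)ᶜ = {3,6,8,12,13,16}
Bᶜ = {2,3,4,6,7,10,11,12,14,15,16}
(B △ C)ᶜ ∖ Bᶜ = {8,13}
(B ∖ C) ∖ ((B △ C)ᶜ ∖ Bᶜ) = {1,5,9}
|(B ∖ C) ∖ ((B △ C)ᶜ ∖ Bᶜ)| = 3

3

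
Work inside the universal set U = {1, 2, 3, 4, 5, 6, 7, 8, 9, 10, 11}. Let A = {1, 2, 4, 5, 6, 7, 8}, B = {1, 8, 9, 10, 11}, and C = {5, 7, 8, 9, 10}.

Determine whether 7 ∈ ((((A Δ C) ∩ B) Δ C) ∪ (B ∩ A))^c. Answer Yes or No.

7 ∈ A and 7 ∈ C, so 7 ∉ A Δ C
7 ∉ (A Δ C) and 7 ∉ B, so 7 ∉ (A Δ C) ∩ B
7 ∉ ((A Δ C) ∩ B) and 7 ∈ C, so 7 ∈ ((A Δ C) ∩ B) Δ C
7 ∉ B and 7 ∈ A, so 7 ∉ B ∩ A
7 ∈ (((A Δ C) ∩ B) Δ C) and 7 ∉ (B ∩ A), so 7 ∈ (((A Δ C) ∩ B) Δ C) ∪ (B ∩ A)
7 ∉ ((((A Δ C) ∩ B) Δ C) ∪ (B ∩ A))^c since 7 ∈ ((((A Δ C) ∩ B) Δ C) ∪ (B ∩ A))

No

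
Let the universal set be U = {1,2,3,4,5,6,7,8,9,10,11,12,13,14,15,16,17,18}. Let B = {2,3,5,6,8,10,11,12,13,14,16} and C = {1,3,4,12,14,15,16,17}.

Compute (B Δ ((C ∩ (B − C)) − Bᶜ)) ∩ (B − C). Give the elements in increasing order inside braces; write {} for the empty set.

{2,5,6,8,10,11,13}

B − C = {2,5,6,8,10,11,13}
C ∩ (B − C) = {}
Bᶜ = {1,4,7,9,15,17,18}
(C ∩ (B − C)) − Bᶜ = {}
B Δ ((C ∩ (B − C)) − Bᶜ) = {2,3,5,6,8,10,11,12,13,14,16}
(B Δ ((C ∩ (B − C)) − Bᶜ)) ∩ (B − C) = {2,5,6,8,10,11,13}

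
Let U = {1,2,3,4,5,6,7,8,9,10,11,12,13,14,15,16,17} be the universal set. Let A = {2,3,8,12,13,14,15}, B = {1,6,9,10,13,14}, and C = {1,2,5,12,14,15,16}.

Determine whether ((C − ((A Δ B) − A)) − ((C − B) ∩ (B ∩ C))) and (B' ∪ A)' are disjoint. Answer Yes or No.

A Δ B = {1,2,3,6,8,9,10,12,15}
(A Δ B) − A = {1,6,9,10}
C − ((A Δ B) − A) = {2,5,12,14,15,16}
C − B = {2,5,12,15,16}
B ∩ C = {1,14}
(C − B) ∩ (B ∩ C) = {}
(C − ((A Δ B) − A)) − ((C − B) ∩ (B ∩ C)) = {2,5,12,14,15,16}
B' = {2,3,4,5,7,8,11,12,15,16,17}
B' ∪ A = {2,3,4,5,7,8,11,12,13,14,15,16,17}
(B' ∪ A)' = {1,6,9,10}
{2,5,12,14,15,16} and {1,6,9,10} share no elements.

Yes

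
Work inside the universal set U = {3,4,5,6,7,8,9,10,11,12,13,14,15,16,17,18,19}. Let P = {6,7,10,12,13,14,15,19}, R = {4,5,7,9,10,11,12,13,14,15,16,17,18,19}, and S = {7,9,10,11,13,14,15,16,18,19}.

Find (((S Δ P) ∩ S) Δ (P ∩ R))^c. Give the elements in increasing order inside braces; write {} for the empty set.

{3,4,5,6,8,17}

S Δ P = {6,9,11,12,16,18}
(S Δ P) ∩ S = {9,11,16,18}
P ∩ R = {7,10,12,13,14,15,19}
((S Δ P) ∩ S) Δ (P ∩ R) = {7,9,10,11,12,13,14,15,16,18,19}
(((S Δ P) ∩ S) Δ (P ∩ R))^c = {3,4,5,6,8,17}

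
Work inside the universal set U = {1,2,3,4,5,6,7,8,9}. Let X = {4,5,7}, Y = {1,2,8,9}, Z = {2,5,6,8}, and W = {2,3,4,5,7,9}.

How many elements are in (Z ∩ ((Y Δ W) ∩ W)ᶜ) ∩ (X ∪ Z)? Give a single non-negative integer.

3

Y Δ W = {1,3,4,5,7,8}
(Y Δ W) ∩ W = {3,4,5,7}
((Y Δ W) ∩ W)ᶜ = {1,2,6,8,9}
Z ∩ ((Y Δ W) ∩ W)ᶜ = {2,6,8}
X ∪ Z = {2,4,5,6,7,8}
(Z ∩ ((Y Δ W) ∩ W)ᶜ) ∩ (X ∪ Z) = {2,6,8}
|(Z ∩ ((Y Δ W) ∩ W)ᶜ) ∩ (X ∪ Z)| = 3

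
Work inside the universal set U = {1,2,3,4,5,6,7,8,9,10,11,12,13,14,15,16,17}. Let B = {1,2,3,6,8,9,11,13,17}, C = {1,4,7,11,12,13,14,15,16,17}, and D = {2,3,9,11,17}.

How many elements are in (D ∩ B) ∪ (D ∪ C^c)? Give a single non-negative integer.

9

D ∩ B = {2,3,9,11,17}
C^c = {2,3,5,6,8,9,10}
D ∪ C^c = {2,3,5,6,8,9,10,11,17}
(D ∩ B) ∪ (D ∪ C^c) = {2,3,5,6,8,9,10,11,17}
|(D ∩ B) ∪ (D ∪ C^c)| = 9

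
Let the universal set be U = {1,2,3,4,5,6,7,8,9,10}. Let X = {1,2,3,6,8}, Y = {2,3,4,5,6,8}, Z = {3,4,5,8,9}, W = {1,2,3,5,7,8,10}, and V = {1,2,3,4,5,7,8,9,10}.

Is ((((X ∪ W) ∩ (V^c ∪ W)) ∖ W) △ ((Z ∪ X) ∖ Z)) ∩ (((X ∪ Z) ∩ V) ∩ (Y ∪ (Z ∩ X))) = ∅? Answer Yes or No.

No

X ∪ W = {1,2,3,5,6,7,8,10}
V^c = {6}
V^c ∪ W = {1,2,3,5,6,7,8,10}
(X ∪ W) ∩ (V^c ∪ W) = {1,2,3,5,6,7,8,10}
((X ∪ W) ∩ (V^c ∪ W)) ∖ W = {6}
Z ∪ X = {1,2,3,4,5,6,8,9}
(Z ∪ X) ∖ Z = {1,2,6}
(((X ∪ W) ∩ (V^c ∪ W)) ∖ W) △ ((Z ∪ X) ∖ Z) = {1,2}
X ∪ Z = {1,2,3,4,5,6,8,9}
(X ∪ Z) ∩ V = {1,2,3,4,5,8,9}
Z ∩ X = {3,8}
Y ∪ (Z ∩ X) = {2,3,4,5,6,8}
((X ∪ Z) ∩ V) ∩ (Y ∪ (Z ∩ X)) = {2,3,4,5,8}
2 lies in both, so they are not disjoint.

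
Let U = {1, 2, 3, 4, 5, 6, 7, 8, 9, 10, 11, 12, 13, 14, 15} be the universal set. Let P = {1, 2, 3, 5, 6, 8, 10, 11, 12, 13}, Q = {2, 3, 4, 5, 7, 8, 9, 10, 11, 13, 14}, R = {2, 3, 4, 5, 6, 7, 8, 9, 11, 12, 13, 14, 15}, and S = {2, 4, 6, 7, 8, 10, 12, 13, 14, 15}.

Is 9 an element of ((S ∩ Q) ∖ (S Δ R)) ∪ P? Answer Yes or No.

No

9 ∉ S and 9 ∈ Q, so 9 ∉ S ∩ Q
9 ∉ S and 9 ∈ R, so 9 ∈ S Δ R
9 ∉ (S ∩ Q) and 9 ∈ (S Δ R), so 9 ∉ (S ∩ Q) ∖ (S Δ R)
9 ∉ ((S ∩ Q) ∖ (S Δ R)) and 9 ∉ P, so 9 ∉ ((S ∩ Q) ∖ (S Δ R)) ∪ P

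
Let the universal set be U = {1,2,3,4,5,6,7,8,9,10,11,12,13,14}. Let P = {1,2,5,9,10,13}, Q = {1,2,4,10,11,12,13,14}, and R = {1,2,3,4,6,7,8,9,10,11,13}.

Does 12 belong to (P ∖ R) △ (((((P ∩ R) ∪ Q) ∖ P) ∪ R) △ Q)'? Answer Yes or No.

Yes

12 ∉ P and 12 ∉ R, so 12 ∉ P ∖ R
12 ∉ P and 12 ∉ R, so 12 ∉ P ∩ R
12 ∉ (P ∩ R) and 12 ∈ Q, so 12 ∈ (P ∩ R) ∪ Q
12 ∈ ((P ∩ R) ∪ Q) and 12 ∉ P, so 12 ∈ ((P ∩ R) ∪ Q) ∖ P
12 ∈ (((P ∩ R) ∪ Q) ∖ P) and 12 ∉ R, so 12 ∈ (((P ∩ R) ∪ Q) ∖ P) ∪ R
12 ∈ ((((P ∩ R) ∪ Q) ∖ P) ∪ R) and 12 ∈ Q, so 12 ∉ ((((P ∩ R) ∪ Q) ∖ P) ∪ R) △ Q
12 ∈ (((((P ∩ R) ∪ Q) ∖ P) ∪ R) △ Q)' since 12 ∉ (((((P ∩ R) ∪ Q) ∖ P) ∪ R) △ Q)
12 ∉ (P ∖ R) and 12 ∈ (((((P ∩ R) ∪ Q) ∖ P) ∪ R) △ Q)', so 12 ∈ (P ∖ R) △ (((((P ∩ R) ∪ Q) ∖ P) ∪ R) △ Q)'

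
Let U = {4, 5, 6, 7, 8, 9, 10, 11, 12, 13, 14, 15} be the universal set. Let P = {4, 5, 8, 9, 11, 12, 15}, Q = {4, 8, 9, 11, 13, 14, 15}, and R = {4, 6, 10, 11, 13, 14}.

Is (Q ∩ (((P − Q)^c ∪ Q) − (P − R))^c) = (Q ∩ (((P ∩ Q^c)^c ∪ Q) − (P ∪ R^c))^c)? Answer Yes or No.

P − Q = {5, 12}
(P − Q)^c = {4, 6, 7, 8, 9, 10, 11, 13, 14, 15}
(P − Q)^c ∪ Q = {4, 6, 7, 8, 9, 10, 11, 13, 14, 15}
P − R = {5, 8, 9, 12, 15}
((P − Q)^c ∪ Q) − (P − R) = {4, 6, 7, 10, 11, 13, 14}
(((P − Q)^c ∪ Q) − (P − R))^c = {5, 8, 9, 12, 15}
Q ∩ (((P − Q)^c ∪ Q) − (P − R))^c = {8, 9, 15}
Q^c = {5, 6, 7, 10, 12}
P ∩ Q^c = {5, 12}
(P ∩ Q^c)^c = {4, 6, 7, 8, 9, 10, 11, 13, 14, 15}
(P ∩ Q^c)^c ∪ Q = {4, 6, 7, 8, 9, 10, 11, 13, 14, 15}
R^c = {5, 7, 8, 9, 12, 15}
P ∪ R^c = {4, 5, 7, 8, 9, 11, 12, 15}
((P ∩ Q^c)^c ∪ Q) − (P ∪ R^c) = {6, 10, 13, 14}
(((P ∩ Q^c)^c ∪ Q) − (P ∪ R^c))^c = {4, 5, 7, 8, 9, 11, 12, 15}
Q ∩ (((P ∩ Q^c)^c ∪ Q) − (P ∪ R^c))^c = {4, 8, 9, 11, 15}
4 ∈ Q ∩ (((P ∩ Q^c)^c ∪ Q) − (P ∪ R^c))^c but 4 ∉ Q ∩ (((P − Q)^c ∪ Q) − (P − R))^c, so they differ.

No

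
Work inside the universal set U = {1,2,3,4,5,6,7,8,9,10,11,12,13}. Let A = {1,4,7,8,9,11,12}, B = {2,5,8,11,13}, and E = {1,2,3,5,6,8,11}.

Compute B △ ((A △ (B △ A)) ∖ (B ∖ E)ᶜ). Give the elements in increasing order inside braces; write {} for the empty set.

B △ A = {1,2,4,5,7,9,12,13}
A △ (B △ A) = {2,5,8,11,13}
B ∖ E = {13}
(B ∖ E)ᶜ = {1,2,3,4,5,6,7,8,9,10,11,12}
(A △ (B △ A)) ∖ (B ∖ E)ᶜ = {13}
B △ ((A △ (B △ A)) ∖ (B ∖ E)ᶜ) = {2,5,8,11}

{2,5,8,11}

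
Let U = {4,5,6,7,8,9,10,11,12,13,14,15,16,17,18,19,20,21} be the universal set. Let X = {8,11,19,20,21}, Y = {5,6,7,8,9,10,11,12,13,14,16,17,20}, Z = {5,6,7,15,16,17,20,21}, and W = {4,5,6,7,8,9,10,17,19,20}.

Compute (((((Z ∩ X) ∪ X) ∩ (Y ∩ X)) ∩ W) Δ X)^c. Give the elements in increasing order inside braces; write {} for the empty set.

Z ∩ X = {20,21}
(Z ∩ X) ∪ X = {8,11,19,20,21}
Y ∩ X = {8,11,20}
((Z ∩ X) ∪ X) ∩ (Y ∩ X) = {8,11,20}
(((Z ∩ X) ∪ X) ∩ (Y ∩ X)) ∩ W = {8,20}
((((Z ∩ X) ∪ X) ∩ (Y ∩ X)) ∩ W) Δ X = {11,19,21}
(((((Z ∩ X) ∪ X) ∩ (Y ∩ X)) ∩ W) Δ X)^c = {4,5,6,7,8,9,10,12,13,14,15,16,17,18,20}

{4,5,6,7,8,9,10,12,13,14,15,16,17,18,20}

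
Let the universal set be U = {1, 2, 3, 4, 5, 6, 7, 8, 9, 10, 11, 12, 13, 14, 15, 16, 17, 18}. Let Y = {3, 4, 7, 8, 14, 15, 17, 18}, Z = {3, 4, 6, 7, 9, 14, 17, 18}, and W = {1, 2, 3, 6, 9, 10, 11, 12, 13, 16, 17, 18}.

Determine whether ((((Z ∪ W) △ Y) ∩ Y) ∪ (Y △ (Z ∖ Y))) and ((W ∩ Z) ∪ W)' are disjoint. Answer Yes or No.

Z ∪ W = {1, 2, 3, 4, 6, 7, 9, 10, 11, 12, 13, 14, 16, 17, 18}
(Z ∪ W) △ Y = {1, 2, 6, 8, 9, 10, 11, 12, 13, 15, 16}
((Z ∪ W) △ Y) ∩ Y = {8, 15}
Z ∖ Y = {6, 9}
Y △ (Z ∖ Y) = {3, 4, 6, 7, 8, 9, 14, 15, 17, 18}
(((Z ∪ W) △ Y) ∩ Y) ∪ (Y △ (Z ∖ Y)) = {3, 4, 6, 7, 8, 9, 14, 15, 17, 18}
W ∩ Z = {3, 6, 9, 17, 18}
(W ∩ Z) ∪ W = {1, 2, 3, 6, 9, 10, 11, 12, 13, 16, 17, 18}
((W ∩ Z) ∪ W)' = {4, 5, 7, 8, 14, 15}
4 lies in both, so they are not disjoint.

No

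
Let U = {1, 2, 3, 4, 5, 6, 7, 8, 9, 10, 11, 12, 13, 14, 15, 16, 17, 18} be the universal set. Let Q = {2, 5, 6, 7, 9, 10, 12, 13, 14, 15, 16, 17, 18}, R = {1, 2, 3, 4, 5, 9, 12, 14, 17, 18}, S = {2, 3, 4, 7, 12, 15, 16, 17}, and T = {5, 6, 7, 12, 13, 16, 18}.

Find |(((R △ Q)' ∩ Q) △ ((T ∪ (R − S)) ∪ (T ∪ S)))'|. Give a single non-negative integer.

R △ Q = {1, 3, 4, 6, 7, 10, 13, 15, 16}
(R △ Q)' = {2, 5, 8, 9, 11, 12, 14, 17, 18}
(R △ Q)' ∩ Q = {2, 5, 9, 12, 14, 17, 18}
R − S = {1, 5, 9, 14, 18}
T ∪ (R − S) = {1, 5, 6, 7, 9, 12, 13, 14, 16, 18}
T ∪ S = {2, 3, 4, 5, 6, 7, 12, 13, 15, 16, 17, 18}
(T ∪ (R − S)) ∪ (T ∪ S) = {1, 2, 3, 4, 5, 6, 7, 9, 12, 13, 14, 15, 16, 17, 18}
((R △ Q)' ∩ Q) △ ((T ∪ (R − S)) ∪ (T ∪ S)) = {1, 3, 4, 6, 7, 13, 15, 16}
(((R △ Q)' ∩ Q) △ ((T ∪ (R − S)) ∪ (T ∪ S)))' = {2, 5, 8, 9, 10, 11, 12, 14, 17, 18}
|(((R △ Q)' ∩ Q) △ ((T ∪ (R − S)) ∪ (T ∪ S)))'| = 10

10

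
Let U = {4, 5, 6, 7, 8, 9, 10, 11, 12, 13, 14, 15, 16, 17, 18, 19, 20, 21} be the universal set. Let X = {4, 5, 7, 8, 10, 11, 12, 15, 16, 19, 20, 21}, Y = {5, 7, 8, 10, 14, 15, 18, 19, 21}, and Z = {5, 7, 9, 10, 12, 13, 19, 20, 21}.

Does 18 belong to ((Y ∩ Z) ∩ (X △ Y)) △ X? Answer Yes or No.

No

18 ∈ Y and 18 ∉ Z, so 18 ∉ Y ∩ Z
18 ∉ X and 18 ∈ Y, so 18 ∈ X △ Y
18 ∉ (Y ∩ Z) and 18 ∈ (X △ Y), so 18 ∉ (Y ∩ Z) ∩ (X △ Y)
18 ∉ ((Y ∩ Z) ∩ (X △ Y)) and 18 ∉ X, so 18 ∉ ((Y ∩ Z) ∩ (X △ Y)) △ X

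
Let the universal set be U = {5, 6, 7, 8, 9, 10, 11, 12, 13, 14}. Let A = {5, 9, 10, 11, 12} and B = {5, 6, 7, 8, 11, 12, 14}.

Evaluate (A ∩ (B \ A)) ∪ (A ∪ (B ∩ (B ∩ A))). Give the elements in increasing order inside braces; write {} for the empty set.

{5, 9, 10, 11, 12}

B \ A = {6, 7, 8, 14}
A ∩ (B \ A) = {}
B ∩ A = {5, 11, 12}
B ∩ (B ∩ A) = {5, 11, 12}
A ∪ (B ∩ (B ∩ A)) = {5, 9, 10, 11, 12}
(A ∩ (B \ A)) ∪ (A ∪ (B ∩ (B ∩ A))) = {5, 9, 10, 11, 12}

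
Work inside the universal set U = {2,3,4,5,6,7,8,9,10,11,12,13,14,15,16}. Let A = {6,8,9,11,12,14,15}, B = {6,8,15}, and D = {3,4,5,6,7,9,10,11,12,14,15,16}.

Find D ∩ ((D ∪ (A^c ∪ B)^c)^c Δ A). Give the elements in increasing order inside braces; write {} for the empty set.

{6,9,11,12,14,15}

A^c = {2,3,4,5,7,10,13,16}
A^c ∪ B = {2,3,4,5,6,7,8,10,13,15,16}
(A^c ∪ B)^c = {9,11,12,14}
D ∪ (A^c ∪ B)^c = {3,4,5,6,7,9,10,11,12,14,15,16}
(D ∪ (A^c ∪ B)^c)^c = {2,8,13}
(D ∪ (A^c ∪ B)^c)^c Δ A = {2,6,9,11,12,13,14,15}
D ∩ ((D ∪ (A^c ∪ B)^c)^c Δ A) = {6,9,11,12,14,15}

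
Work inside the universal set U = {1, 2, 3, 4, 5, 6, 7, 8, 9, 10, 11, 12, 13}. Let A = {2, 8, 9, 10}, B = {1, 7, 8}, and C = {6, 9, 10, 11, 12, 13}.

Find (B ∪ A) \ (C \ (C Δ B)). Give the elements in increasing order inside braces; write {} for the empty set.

B ∪ A = {1, 2, 7, 8, 9, 10}
C Δ B = {1, 6, 7, 8, 9, 10, 11, 12, 13}
C \ (C Δ B) = {}
(B ∪ A) \ (C \ (C Δ B)) = {1, 2, 7, 8, 9, 10}

{1, 2, 7, 8, 9, 10}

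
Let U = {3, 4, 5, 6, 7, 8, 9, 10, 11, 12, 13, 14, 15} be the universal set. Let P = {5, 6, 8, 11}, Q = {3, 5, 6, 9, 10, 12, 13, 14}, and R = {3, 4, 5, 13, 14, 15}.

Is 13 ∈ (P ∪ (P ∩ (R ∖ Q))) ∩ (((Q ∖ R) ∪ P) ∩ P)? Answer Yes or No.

No

13 ∈ R and 13 ∈ Q, so 13 ∉ R ∖ Q
13 ∉ P and 13 ∉ (R ∖ Q), so 13 ∉ P ∩ (R ∖ Q)
13 ∉ P and 13 ∉ (P ∩ (R ∖ Q)), so 13 ∉ P ∪ (P ∩ (R ∖ Q))
13 ∈ Q and 13 ∈ R, so 13 ∉ Q ∖ R
13 ∉ (Q ∖ R) and 13 ∉ P, so 13 ∉ (Q ∖ R) ∪ P
13 ∉ ((Q ∖ R) ∪ P) and 13 ∉ P, so 13 ∉ ((Q ∖ R) ∪ P) ∩ P
13 ∉ (P ∪ (P ∩ (R ∖ Q))) and 13 ∉ (((Q ∖ R) ∪ P) ∩ P), so 13 ∉ (P ∪ (P ∩ (R ∖ Q))) ∩ (((Q ∖ R) ∪ P) ∩ P)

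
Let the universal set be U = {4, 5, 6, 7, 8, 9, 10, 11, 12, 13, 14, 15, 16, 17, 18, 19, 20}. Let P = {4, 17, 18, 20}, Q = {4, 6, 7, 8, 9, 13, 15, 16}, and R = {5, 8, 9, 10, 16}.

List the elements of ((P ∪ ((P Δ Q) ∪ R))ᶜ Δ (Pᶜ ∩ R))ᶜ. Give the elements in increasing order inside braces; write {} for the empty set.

P Δ Q = {6, 7, 8, 9, 13, 15, 16, 17, 18, 20}
(P Δ Q) ∪ R = {5, 6, 7, 8, 9, 10, 13, 15, 16, 17, 18, 20}
P ∪ ((P Δ Q) ∪ R) = {4, 5, 6, 7, 8, 9, 10, 13, 15, 16, 17, 18, 20}
(P ∪ ((P Δ Q) ∪ R))ᶜ = {11, 12, 14, 19}
Pᶜ = {5, 6, 7, 8, 9, 10, 11, 12, 13, 14, 15, 16, 19}
Pᶜ ∩ R = {5, 8, 9, 10, 16}
(P ∪ ((P Δ Q) ∪ R))ᶜ Δ (Pᶜ ∩ R) = {5, 8, 9, 10, 11, 12, 14, 16, 19}
((P ∪ ((P Δ Q) ∪ R))ᶜ Δ (Pᶜ ∩ R))ᶜ = {4, 6, 7, 13, 15, 17, 18, 20}

{4, 6, 7, 13, 15, 17, 18, 20}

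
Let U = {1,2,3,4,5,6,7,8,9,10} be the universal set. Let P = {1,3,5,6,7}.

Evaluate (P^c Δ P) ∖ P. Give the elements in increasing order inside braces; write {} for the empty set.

{2,4,8,9,10}

P^c = {2,4,8,9,10}
P^c Δ P = {1,2,3,4,5,6,7,8,9,10}
(P^c Δ P) ∖ P = {2,4,8,9,10}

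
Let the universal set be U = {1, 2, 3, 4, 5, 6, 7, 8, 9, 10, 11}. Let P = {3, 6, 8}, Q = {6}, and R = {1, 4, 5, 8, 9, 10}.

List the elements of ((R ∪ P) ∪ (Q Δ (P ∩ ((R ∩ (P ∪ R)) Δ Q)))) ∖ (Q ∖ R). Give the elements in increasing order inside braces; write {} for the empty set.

{1, 3, 4, 5, 8, 9, 10}

R ∪ P = {1, 3, 4, 5, 6, 8, 9, 10}
P ∪ R = {1, 3, 4, 5, 6, 8, 9, 10}
R ∩ (P ∪ R) = {1, 4, 5, 8, 9, 10}
(R ∩ (P ∪ R)) Δ Q = {1, 4, 5, 6, 8, 9, 10}
P ∩ ((R ∩ (P ∪ R)) Δ Q) = {6, 8}
Q Δ (P ∩ ((R ∩ (P ∪ R)) Δ Q)) = {8}
(R ∪ P) ∪ (Q Δ (P ∩ ((R ∩ (P ∪ R)) Δ Q))) = {1, 3, 4, 5, 6, 8, 9, 10}
Q ∖ R = {6}
((R ∪ P) ∪ (Q Δ (P ∩ ((R ∩ (P ∪ R)) Δ Q)))) ∖ (Q ∖ R) = {1, 3, 4, 5, 8, 9, 10}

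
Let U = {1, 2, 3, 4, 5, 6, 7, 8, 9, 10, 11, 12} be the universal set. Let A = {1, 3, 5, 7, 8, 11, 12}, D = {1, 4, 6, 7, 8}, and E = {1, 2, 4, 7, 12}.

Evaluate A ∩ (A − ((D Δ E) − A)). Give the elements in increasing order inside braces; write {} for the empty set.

D Δ E = {2, 6, 8, 12}
(D Δ E) − A = {2, 6}
A − ((D Δ E) − A) = {1, 3, 5, 7, 8, 11, 12}
A ∩ (A − ((D Δ E) − A)) = {1, 3, 5, 7, 8, 11, 12}

{1, 3, 5, 7, 8, 11, 12}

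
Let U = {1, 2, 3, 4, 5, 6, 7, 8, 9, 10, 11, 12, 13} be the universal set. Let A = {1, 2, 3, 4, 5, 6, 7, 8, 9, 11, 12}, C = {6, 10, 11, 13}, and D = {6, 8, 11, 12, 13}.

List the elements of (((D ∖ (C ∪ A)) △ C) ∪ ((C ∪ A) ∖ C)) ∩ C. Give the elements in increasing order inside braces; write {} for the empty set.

{6, 10, 11, 13}

C ∪ A = {1, 2, 3, 4, 5, 6, 7, 8, 9, 10, 11, 12, 13}
D ∖ (C ∪ A) = {}
(D ∖ (C ∪ A)) △ C = {6, 10, 11, 13}
(C ∪ A) ∖ C = {1, 2, 3, 4, 5, 7, 8, 9, 12}
((D ∖ (C ∪ A)) △ C) ∪ ((C ∪ A) ∖ C) = {1, 2, 3, 4, 5, 6, 7, 8, 9, 10, 11, 12, 13}
(((D ∖ (C ∪ A)) △ C) ∪ ((C ∪ A) ∖ C)) ∩ C = {6, 10, 11, 13}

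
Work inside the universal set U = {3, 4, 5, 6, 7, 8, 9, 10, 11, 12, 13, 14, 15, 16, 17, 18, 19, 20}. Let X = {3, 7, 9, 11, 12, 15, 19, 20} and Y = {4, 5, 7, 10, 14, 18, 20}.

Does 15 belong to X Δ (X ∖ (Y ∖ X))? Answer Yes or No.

No

15 ∉ Y and 15 ∈ X, so 15 ∉ Y ∖ X
15 ∈ X and 15 ∉ (Y ∖ X), so 15 ∈ X ∖ (Y ∖ X)
15 ∈ X and 15 ∈ (X ∖ (Y ∖ X)), so 15 ∉ X Δ (X ∖ (Y ∖ X))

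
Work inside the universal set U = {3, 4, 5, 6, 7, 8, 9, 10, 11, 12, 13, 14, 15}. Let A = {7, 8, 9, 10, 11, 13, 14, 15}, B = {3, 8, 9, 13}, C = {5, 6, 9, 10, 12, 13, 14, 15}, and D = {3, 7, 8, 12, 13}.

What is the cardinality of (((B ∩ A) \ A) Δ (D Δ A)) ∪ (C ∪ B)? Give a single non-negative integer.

11

B ∩ A = {8, 9, 13}
(B ∩ A) \ A = {}
D Δ A = {3, 9, 10, 11, 12, 14, 15}
((B ∩ A) \ A) Δ (D Δ A) = {3, 9, 10, 11, 12, 14, 15}
C ∪ B = {3, 5, 6, 8, 9, 10, 12, 13, 14, 15}
(((B ∩ A) \ A) Δ (D Δ A)) ∪ (C ∪ B) = {3, 5, 6, 8, 9, 10, 11, 12, 13, 14, 15}
|(((B ∩ A) \ A) Δ (D Δ A)) ∪ (C ∪ B)| = 11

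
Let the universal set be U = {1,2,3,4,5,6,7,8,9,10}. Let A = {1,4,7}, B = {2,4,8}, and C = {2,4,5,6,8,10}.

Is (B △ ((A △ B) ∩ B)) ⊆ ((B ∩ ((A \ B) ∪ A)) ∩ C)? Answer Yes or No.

Yes

A △ B = {1,2,7,8}
(A △ B) ∩ B = {2,8}
B △ ((A △ B) ∩ B) = {4}
A \ B = {1,7}
(A \ B) ∪ A = {1,4,7}
B ∩ ((A \ B) ∪ A) = {4}
(B ∩ ((A \ B) ∪ A)) ∩ C = {4}
Every element of {4} is in {4}, so B △ ((A △ B) ∩ B) ⊆ (B ∩ ((A \ B) ∪ A)) ∩ C.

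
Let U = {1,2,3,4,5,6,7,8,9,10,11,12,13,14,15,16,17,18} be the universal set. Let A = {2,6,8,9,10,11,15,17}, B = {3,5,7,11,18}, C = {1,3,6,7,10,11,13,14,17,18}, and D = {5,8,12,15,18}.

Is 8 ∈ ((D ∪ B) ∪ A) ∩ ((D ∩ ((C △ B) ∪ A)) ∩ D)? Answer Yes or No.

8 ∈ D and 8 ∉ B, so 8 ∈ D ∪ B
8 ∈ (D ∪ B) and 8 ∈ A, so 8 ∈ (D ∪ B) ∪ A
8 ∉ C and 8 ∉ B, so 8 ∉ C △ B
8 ∉ (C △ B) and 8 ∈ A, so 8 ∈ (C △ B) ∪ A
8 ∈ D and 8 ∈ ((C △ B) ∪ A), so 8 ∈ D ∩ ((C △ B) ∪ A)
8 ∈ (D ∩ ((C △ B) ∪ A)) and 8 ∈ D, so 8 ∈ (D ∩ ((C △ B) ∪ A)) ∩ D
8 ∈ ((D ∪ B) ∪ A) and 8 ∈ ((D ∩ ((C △ B) ∪ A)) ∩ D), so 8 ∈ ((D ∪ B) ∪ A) ∩ ((D ∩ ((C △ B) ∪ A)) ∩ D)

Yes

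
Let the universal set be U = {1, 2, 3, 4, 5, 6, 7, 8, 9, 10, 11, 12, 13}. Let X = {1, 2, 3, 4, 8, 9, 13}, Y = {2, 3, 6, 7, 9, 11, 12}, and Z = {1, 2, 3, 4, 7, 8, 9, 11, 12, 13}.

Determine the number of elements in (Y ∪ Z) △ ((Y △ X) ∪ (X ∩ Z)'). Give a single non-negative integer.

5

Y ∪ Z = {1, 2, 3, 4, 6, 7, 8, 9, 11, 12, 13}
Y △ X = {1, 4, 6, 7, 8, 11, 12, 13}
X ∩ Z = {1, 2, 3, 4, 8, 9, 13}
(X ∩ Z)' = {5, 6, 7, 10, 11, 12}
(Y △ X) ∪ (X ∩ Z)' = {1, 4, 5, 6, 7, 8, 10, 11, 12, 13}
(Y ∪ Z) △ ((Y △ X) ∪ (X ∩ Z)') = {2, 3, 5, 9, 10}
|(Y ∪ Z) △ ((Y △ X) ∪ (X ∩ Z)')| = 5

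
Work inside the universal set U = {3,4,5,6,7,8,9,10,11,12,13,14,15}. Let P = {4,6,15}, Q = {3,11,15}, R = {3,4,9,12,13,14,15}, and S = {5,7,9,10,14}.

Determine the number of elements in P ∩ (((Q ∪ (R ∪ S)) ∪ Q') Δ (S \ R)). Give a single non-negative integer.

R ∪ S = {3,4,5,7,9,10,12,13,14,15}
Q ∪ (R ∪ S) = {3,4,5,7,9,10,11,12,13,14,15}
Q' = {4,5,6,7,8,9,10,12,13,14}
(Q ∪ (R ∪ S)) ∪ Q' = {3,4,5,6,7,8,9,10,11,12,13,14,15}
S \ R = {5,7,10}
((Q ∪ (R ∪ S)) ∪ Q') Δ (S \ R) = {3,4,6,8,9,11,12,13,14,15}
P ∩ (((Q ∪ (R ∪ S)) ∪ Q') Δ (S \ R)) = {4,6,15}
|P ∩ (((Q ∪ (R ∪ S)) ∪ Q') Δ (S \ R))| = 3

3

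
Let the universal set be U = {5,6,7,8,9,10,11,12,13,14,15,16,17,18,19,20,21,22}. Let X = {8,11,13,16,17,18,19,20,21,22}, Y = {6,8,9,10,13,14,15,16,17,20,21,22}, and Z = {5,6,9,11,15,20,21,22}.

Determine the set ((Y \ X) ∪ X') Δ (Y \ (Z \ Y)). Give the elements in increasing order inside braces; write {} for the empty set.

{5,7,8,12,13,16,17,20,21,22}

Y \ X = {6,9,10,14,15}
X' = {5,6,7,9,10,12,14,15}
(Y \ X) ∪ X' = {5,6,7,9,10,12,14,15}
Z \ Y = {5,11}
Y \ (Z \ Y) = {6,8,9,10,13,14,15,16,17,20,21,22}
((Y \ X) ∪ X') Δ (Y \ (Z \ Y)) = {5,7,8,12,13,16,17,20,21,22}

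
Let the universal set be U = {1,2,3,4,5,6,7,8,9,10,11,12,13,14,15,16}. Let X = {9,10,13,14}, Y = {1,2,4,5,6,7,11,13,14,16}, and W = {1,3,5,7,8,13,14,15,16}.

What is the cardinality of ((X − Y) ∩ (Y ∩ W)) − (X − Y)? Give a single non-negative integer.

X − Y = {9,10}
Y ∩ W = {1,5,7,13,14,16}
(X − Y) ∩ (Y ∩ W) = {}
((X − Y) ∩ (Y ∩ W)) − (X − Y) = {}
|((X − Y) ∩ (Y ∩ W)) − (X − Y)| = 0

0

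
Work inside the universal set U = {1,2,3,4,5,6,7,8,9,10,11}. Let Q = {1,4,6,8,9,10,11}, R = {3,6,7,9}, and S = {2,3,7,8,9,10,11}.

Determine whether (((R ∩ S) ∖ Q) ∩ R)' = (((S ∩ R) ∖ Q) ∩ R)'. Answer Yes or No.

R ∩ S = {3,7,9}
(R ∩ S) ∖ Q = {3,7}
((R ∩ S) ∖ Q) ∩ R = {3,7}
(((R ∩ S) ∖ Q) ∩ R)' = {1,2,4,5,6,8,9,10,11}
S ∩ R = {3,7,9}
(S ∩ R) ∖ Q = {3,7}
((S ∩ R) ∖ Q) ∩ R = {3,7}
(((S ∩ R) ∖ Q) ∩ R)' = {1,2,4,5,6,8,9,10,11}
Both equal {1,2,4,5,6,8,9,10,11}, so (((R ∩ S) ∖ Q) ∩ R)' = (((S ∩ R) ∖ Q) ∩ R)'.

Yes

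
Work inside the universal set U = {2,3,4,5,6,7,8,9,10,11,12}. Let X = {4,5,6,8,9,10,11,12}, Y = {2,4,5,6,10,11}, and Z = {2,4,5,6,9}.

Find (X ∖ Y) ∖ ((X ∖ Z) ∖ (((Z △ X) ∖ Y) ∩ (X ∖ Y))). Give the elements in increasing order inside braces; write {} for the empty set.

X ∖ Y = {8,9,12}
X ∖ Z = {8,10,11,12}
Z △ X = {2,8,10,11,12}
(Z △ X) ∖ Y = {8,12}
((Z △ X) ∖ Y) ∩ (X ∖ Y) = {8,12}
(X ∖ Z) ∖ (((Z △ X) ∖ Y) ∩ (X ∖ Y)) = {10,11}
(X ∖ Y) ∖ ((X ∖ Z) ∖ (((Z △ X) ∖ Y) ∩ (X ∖ Y))) = {8,9,12}

{8,9,12}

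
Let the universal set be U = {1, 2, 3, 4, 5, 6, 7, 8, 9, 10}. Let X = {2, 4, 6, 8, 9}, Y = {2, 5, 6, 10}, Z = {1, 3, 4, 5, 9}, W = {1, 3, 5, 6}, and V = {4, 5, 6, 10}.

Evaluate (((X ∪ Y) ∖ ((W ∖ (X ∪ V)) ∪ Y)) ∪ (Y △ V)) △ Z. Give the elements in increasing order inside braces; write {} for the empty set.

{1, 2, 3, 5, 8}

X ∪ Y = {2, 4, 5, 6, 8, 9, 10}
X ∪ V = {2, 4, 5, 6, 8, 9, 10}
W ∖ (X ∪ V) = {1, 3}
(W ∖ (X ∪ V)) ∪ Y = {1, 2, 3, 5, 6, 10}
(X ∪ Y) ∖ ((W ∖ (X ∪ V)) ∪ Y) = {4, 8, 9}
Y △ V = {2, 4}
((X ∪ Y) ∖ ((W ∖ (X ∪ V)) ∪ Y)) ∪ (Y △ V) = {2, 4, 8, 9}
(((X ∪ Y) ∖ ((W ∖ (X ∪ V)) ∪ Y)) ∪ (Y △ V)) △ Z = {1, 2, 3, 5, 8}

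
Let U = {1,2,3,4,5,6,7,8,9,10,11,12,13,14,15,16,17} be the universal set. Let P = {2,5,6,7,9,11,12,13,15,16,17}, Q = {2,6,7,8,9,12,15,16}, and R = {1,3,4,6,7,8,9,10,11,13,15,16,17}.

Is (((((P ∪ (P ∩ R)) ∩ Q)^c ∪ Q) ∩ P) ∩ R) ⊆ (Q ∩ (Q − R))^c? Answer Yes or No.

Yes

P ∩ R = {6,7,9,11,13,15,16,17}
P ∪ (P ∩ R) = {2,5,6,7,9,11,12,13,15,16,17}
(P ∪ (P ∩ R)) ∩ Q = {2,6,7,9,12,15,16}
((P ∪ (P ∩ R)) ∩ Q)^c = {1,3,4,5,8,10,11,13,14,17}
((P ∪ (P ∩ R)) ∩ Q)^c ∪ Q = {1,2,3,4,5,6,7,8,9,10,11,12,13,14,15,16,17}
(((P ∪ (P ∩ R)) ∩ Q)^c ∪ Q) ∩ P = {2,5,6,7,9,11,12,13,15,16,17}
((((P ∪ (P ∩ R)) ∩ Q)^c ∪ Q) ∩ P) ∩ R = {6,7,9,11,13,15,16,17}
Q − R = {2,12}
Q ∩ (Q − R) = {2,12}
(Q ∩ (Q − R))^c = {1,3,4,5,6,7,8,9,10,11,13,14,15,16,17}
Every element of {6,7,9,11,13,15,16,17} is in {1,3,4,5,6,7,8,9,10,11,13,14,15,16,17}, so ((((P ∪ (P ∩ R)) ∩ Q)^c ∪ Q) ∩ P) ∩ R ⊆ (Q ∩ (Q − R))^c.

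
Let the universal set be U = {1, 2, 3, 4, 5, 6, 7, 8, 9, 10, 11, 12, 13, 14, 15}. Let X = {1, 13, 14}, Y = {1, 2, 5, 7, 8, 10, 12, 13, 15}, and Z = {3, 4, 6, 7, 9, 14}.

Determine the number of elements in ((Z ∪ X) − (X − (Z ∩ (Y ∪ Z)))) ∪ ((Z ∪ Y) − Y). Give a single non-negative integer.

6

Z ∪ X = {1, 3, 4, 6, 7, 9, 13, 14}
Y ∪ Z = {1, 2, 3, 4, 5, 6, 7, 8, 9, 10, 12, 13, 14, 15}
Z ∩ (Y ∪ Z) = {3, 4, 6, 7, 9, 14}
X − (Z ∩ (Y ∪ Z)) = {1, 13}
(Z ∪ X) − (X − (Z ∩ (Y ∪ Z))) = {3, 4, 6, 7, 9, 14}
Z ∪ Y = {1, 2, 3, 4, 5, 6, 7, 8, 9, 10, 12, 13, 14, 15}
(Z ∪ Y) − Y = {3, 4, 6, 9, 14}
((Z ∪ X) − (X − (Z ∩ (Y ∪ Z)))) ∪ ((Z ∪ Y) − Y) = {3, 4, 6, 7, 9, 14}
|((Z ∪ X) − (X − (Z ∩ (Y ∪ Z)))) ∪ ((Z ∪ Y) − Y)| = 6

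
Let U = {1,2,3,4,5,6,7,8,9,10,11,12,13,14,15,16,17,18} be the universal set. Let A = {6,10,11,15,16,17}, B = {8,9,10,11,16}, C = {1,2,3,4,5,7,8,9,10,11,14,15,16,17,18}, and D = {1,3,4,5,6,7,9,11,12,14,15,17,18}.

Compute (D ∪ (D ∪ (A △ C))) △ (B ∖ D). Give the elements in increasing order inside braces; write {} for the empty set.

{1,2,3,4,5,6,7,9,10,11,12,14,15,16,17,18}

A △ C = {1,2,3,4,5,6,7,8,9,14,18}
D ∪ (A △ C) = {1,2,3,4,5,6,7,8,9,11,12,14,15,17,18}
D ∪ (D ∪ (A △ C)) = {1,2,3,4,5,6,7,8,9,11,12,14,15,17,18}
B ∖ D = {8,10,16}
(D ∪ (D ∪ (A △ C))) △ (B ∖ D) = {1,2,3,4,5,6,7,9,10,11,12,14,15,16,17,18}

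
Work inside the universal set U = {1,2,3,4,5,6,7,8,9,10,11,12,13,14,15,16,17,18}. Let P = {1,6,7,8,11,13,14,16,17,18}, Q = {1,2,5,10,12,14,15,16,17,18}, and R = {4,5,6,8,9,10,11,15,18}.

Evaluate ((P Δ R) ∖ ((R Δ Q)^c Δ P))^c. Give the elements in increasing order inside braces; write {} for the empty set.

{1,2,3,5,6,8,10,11,12,14,15,16,17,18}

P Δ R = {1,4,5,7,9,10,13,14,15,16,17}
R Δ Q = {1,2,4,6,8,9,11,12,14,16,17}
(R Δ Q)^c = {3,5,7,10,13,15,18}
(R Δ Q)^c Δ P = {1,3,5,6,8,10,11,14,15,16,17}
(P Δ R) ∖ ((R Δ Q)^c Δ P) = {4,7,9,13}
((P Δ R) ∖ ((R Δ Q)^c Δ P))^c = {1,2,3,5,6,8,10,11,12,14,15,16,17,18}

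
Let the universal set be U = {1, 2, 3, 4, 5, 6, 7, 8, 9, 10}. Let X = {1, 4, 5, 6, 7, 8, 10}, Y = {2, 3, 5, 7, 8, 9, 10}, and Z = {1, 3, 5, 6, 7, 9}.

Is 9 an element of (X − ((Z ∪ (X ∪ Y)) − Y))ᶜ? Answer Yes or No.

9 ∉ X and 9 ∈ Y, so 9 ∈ X ∪ Y
9 ∈ Z and 9 ∈ (X ∪ Y), so 9 ∈ Z ∪ (X ∪ Y)
9 ∈ (Z ∪ (X ∪ Y)) and 9 ∈ Y, so 9 ∉ (Z ∪ (X ∪ Y)) − Y
9 ∉ X and 9 ∉ ((Z ∪ (X ∪ Y)) − Y), so 9 ∉ X − ((Z ∪ (X ∪ Y)) − Y)
9 ∈ (X − ((Z ∪ (X ∪ Y)) − Y))ᶜ since 9 ∉ (X − ((Z ∪ (X ∪ Y)) − Y))

Yes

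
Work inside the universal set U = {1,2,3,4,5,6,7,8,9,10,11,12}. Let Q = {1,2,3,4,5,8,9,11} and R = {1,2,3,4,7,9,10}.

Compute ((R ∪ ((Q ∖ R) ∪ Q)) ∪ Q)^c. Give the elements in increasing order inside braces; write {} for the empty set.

Q ∖ R = {5,8,11}
(Q ∖ R) ∪ Q = {1,2,3,4,5,8,9,11}
R ∪ ((Q ∖ R) ∪ Q) = {1,2,3,4,5,7,8,9,10,11}
(R ∪ ((Q ∖ R) ∪ Q)) ∪ Q = {1,2,3,4,5,7,8,9,10,11}
((R ∪ ((Q ∖ R) ∪ Q)) ∪ Q)^c = {6,12}

{6,12}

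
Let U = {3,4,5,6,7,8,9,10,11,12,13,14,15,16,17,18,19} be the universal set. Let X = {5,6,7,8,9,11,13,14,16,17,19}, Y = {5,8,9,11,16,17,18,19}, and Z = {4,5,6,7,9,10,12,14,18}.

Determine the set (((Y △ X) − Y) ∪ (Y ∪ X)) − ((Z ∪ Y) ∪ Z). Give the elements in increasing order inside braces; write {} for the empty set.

{13}

Y △ X = {6,7,13,14,18}
(Y △ X) − Y = {6,7,13,14}
Y ∪ X = {5,6,7,8,9,11,13,14,16,17,18,19}
((Y △ X) − Y) ∪ (Y ∪ X) = {5,6,7,8,9,11,13,14,16,17,18,19}
Z ∪ Y = {4,5,6,7,8,9,10,11,12,14,16,17,18,19}
(Z ∪ Y) ∪ Z = {4,5,6,7,8,9,10,11,12,14,16,17,18,19}
(((Y △ X) − Y) ∪ (Y ∪ X)) − ((Z ∪ Y) ∪ Z) = {13}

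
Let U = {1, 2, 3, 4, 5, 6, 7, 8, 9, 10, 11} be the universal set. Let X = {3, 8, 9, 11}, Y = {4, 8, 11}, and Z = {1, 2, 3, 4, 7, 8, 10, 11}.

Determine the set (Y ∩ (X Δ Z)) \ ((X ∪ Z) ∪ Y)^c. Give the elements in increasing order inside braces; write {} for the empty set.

{4}

X Δ Z = {1, 2, 4, 7, 9, 10}
Y ∩ (X Δ Z) = {4}
X ∪ Z = {1, 2, 3, 4, 7, 8, 9, 10, 11}
(X ∪ Z) ∪ Y = {1, 2, 3, 4, 7, 8, 9, 10, 11}
((X ∪ Z) ∪ Y)^c = {5, 6}
(Y ∩ (X Δ Z)) \ ((X ∪ Z) ∪ Y)^c = {4}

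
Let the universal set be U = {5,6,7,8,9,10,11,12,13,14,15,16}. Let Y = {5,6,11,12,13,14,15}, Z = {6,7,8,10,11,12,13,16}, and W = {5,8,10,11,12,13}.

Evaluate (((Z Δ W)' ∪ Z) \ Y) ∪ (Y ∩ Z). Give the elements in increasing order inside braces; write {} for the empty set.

{6,7,8,9,10,11,12,13,16}

Z Δ W = {5,6,7,16}
(Z Δ W)' = {8,9,10,11,12,13,14,15}
(Z Δ W)' ∪ Z = {6,7,8,9,10,11,12,13,14,15,16}
((Z Δ W)' ∪ Z) \ Y = {7,8,9,10,16}
Y ∩ Z = {6,11,12,13}
(((Z Δ W)' ∪ Z) \ Y) ∪ (Y ∩ Z) = {6,7,8,9,10,11,12,13,16}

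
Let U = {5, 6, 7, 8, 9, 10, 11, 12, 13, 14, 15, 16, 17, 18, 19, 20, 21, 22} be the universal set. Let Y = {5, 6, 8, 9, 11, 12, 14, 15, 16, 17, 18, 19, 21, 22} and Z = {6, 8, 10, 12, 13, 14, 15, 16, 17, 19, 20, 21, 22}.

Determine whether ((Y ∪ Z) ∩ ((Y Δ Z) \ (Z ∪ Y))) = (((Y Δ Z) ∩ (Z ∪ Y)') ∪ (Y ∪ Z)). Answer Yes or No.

No

Y ∪ Z = {5, 6, 8, 9, 10, 11, 12, 13, 14, 15, 16, 17, 18, 19, 20, 21, 22}
Y Δ Z = {5, 9, 10, 11, 13, 18, 20}
Z ∪ Y = {5, 6, 8, 9, 10, 11, 12, 13, 14, 15, 16, 17, 18, 19, 20, 21, 22}
(Y Δ Z) \ (Z ∪ Y) = {}
(Y ∪ Z) ∩ ((Y Δ Z) \ (Z ∪ Y)) = {}
(Z ∪ Y)' = {7}
(Y Δ Z) ∩ (Z ∪ Y)' = {}
((Y Δ Z) ∩ (Z ∪ Y)') ∪ (Y ∪ Z) = {5, 6, 8, 9, 10, 11, 12, 13, 14, 15, 16, 17, 18, 19, 20, 21, 22}
5 ∈ ((Y Δ Z) ∩ (Z ∪ Y)') ∪ (Y ∪ Z) but 5 ∉ (Y ∪ Z) ∩ ((Y Δ Z) \ (Z ∪ Y)), so they differ.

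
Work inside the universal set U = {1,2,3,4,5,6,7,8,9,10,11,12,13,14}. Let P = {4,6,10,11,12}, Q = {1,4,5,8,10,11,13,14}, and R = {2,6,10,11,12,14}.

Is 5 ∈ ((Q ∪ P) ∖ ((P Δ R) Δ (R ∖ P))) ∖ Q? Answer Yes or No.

No

5 ∈ Q and 5 ∉ P, so 5 ∈ Q ∪ P
5 ∉ P and 5 ∉ R, so 5 ∉ P Δ R
5 ∉ R and 5 ∉ P, so 5 ∉ R ∖ P
5 ∉ (P Δ R) and 5 ∉ (R ∖ P), so 5 ∉ (P Δ R) Δ (R ∖ P)
5 ∈ (Q ∪ P) and 5 ∉ ((P Δ R) Δ (R ∖ P)), so 5 ∈ (Q ∪ P) ∖ ((P Δ R) Δ (R ∖ P))
5 ∈ ((Q ∪ P) ∖ ((P Δ R) Δ (R ∖ P))) and 5 ∈ Q, so 5 ∉ ((Q ∪ P) ∖ ((P Δ R) Δ (R ∖ P))) ∖ Q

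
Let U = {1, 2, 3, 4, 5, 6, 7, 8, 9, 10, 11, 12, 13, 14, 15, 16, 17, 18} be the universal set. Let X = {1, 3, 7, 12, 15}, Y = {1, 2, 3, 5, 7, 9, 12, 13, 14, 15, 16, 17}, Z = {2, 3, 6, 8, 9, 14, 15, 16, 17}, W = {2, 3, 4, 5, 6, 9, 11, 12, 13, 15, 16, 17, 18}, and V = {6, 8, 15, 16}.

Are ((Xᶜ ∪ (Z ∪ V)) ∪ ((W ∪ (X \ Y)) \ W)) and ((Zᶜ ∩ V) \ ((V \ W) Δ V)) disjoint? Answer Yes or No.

Yes

Xᶜ = {2, 4, 5, 6, 8, 9, 10, 11, 13, 14, 16, 17, 18}
Z ∪ V = {2, 3, 6, 8, 9, 14, 15, 16, 17}
Xᶜ ∪ (Z ∪ V) = {2, 3, 4, 5, 6, 8, 9, 10, 11, 13, 14, 15, 16, 17, 18}
X \ Y = {}
W ∪ (X \ Y) = {2, 3, 4, 5, 6, 9, 11, 12, 13, 15, 16, 17, 18}
(W ∪ (X \ Y)) \ W = {}
(Xᶜ ∪ (Z ∪ V)) ∪ ((W ∪ (X \ Y)) \ W) = {2, 3, 4, 5, 6, 8, 9, 10, 11, 13, 14, 15, 16, 17, 18}
Zᶜ = {1, 4, 5, 7, 10, 11, 12, 13, 18}
Zᶜ ∩ V = {}
V \ W = {8}
(V \ W) Δ V = {6, 15, 16}
(Zᶜ ∩ V) \ ((V \ W) Δ V) = {}
{2, 3, 4, 5, 6, 8, 9, 10, 11, 13, 14, 15, 16, 17, 18} and {} share no elements.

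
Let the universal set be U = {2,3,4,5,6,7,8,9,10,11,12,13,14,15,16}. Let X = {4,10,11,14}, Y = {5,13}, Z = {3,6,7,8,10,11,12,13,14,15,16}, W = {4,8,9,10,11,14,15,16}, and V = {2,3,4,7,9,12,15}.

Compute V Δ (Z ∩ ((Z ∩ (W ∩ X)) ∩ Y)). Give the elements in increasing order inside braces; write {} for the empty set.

{2,3,4,7,9,12,15}

W ∩ X = {4,10,11,14}
Z ∩ (W ∩ X) = {10,11,14}
(Z ∩ (W ∩ X)) ∩ Y = {}
Z ∩ ((Z ∩ (W ∩ X)) ∩ Y) = {}
V Δ (Z ∩ ((Z ∩ (W ∩ X)) ∩ Y)) = {2,3,4,7,9,12,15}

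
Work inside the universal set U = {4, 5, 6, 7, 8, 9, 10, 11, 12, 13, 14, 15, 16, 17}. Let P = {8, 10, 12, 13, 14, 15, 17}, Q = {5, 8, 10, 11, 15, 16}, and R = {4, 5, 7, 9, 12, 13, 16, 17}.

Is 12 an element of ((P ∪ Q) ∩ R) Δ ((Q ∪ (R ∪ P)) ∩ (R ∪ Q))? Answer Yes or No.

No

12 ∈ P and 12 ∉ Q, so 12 ∈ P ∪ Q
12 ∈ (P ∪ Q) and 12 ∈ R, so 12 ∈ (P ∪ Q) ∩ R
12 ∈ R and 12 ∈ P, so 12 ∈ R ∪ P
12 ∉ Q and 12 ∈ (R ∪ P), so 12 ∈ Q ∪ (R ∪ P)
12 ∈ R and 12 ∉ Q, so 12 ∈ R ∪ Q
12 ∈ (Q ∪ (R ∪ P)) and 12 ∈ (R ∪ Q), so 12 ∈ (Q ∪ (R ∪ P)) ∩ (R ∪ Q)
12 ∈ ((P ∪ Q) ∩ R) and 12 ∈ ((Q ∪ (R ∪ P)) ∩ (R ∪ Q)), so 12 ∉ ((P ∪ Q) ∩ R) Δ ((Q ∪ (R ∪ P)) ∩ (R ∪ Q))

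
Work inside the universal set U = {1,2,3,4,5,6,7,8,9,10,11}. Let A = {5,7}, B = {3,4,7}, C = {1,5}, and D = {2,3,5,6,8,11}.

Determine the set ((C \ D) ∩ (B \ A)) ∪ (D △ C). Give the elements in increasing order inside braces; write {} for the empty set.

C \ D = {1}
B \ A = {3,4}
(C \ D) ∩ (B \ A) = {}
D △ C = {1,2,3,6,8,11}
((C \ D) ∩ (B \ A)) ∪ (D △ C) = {1,2,3,6,8,11}

{1,2,3,6,8,11}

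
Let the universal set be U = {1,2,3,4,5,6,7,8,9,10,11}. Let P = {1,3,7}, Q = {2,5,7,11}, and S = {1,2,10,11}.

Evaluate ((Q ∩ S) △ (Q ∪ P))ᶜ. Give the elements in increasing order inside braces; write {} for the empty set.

Q ∩ S = {2,11}
Q ∪ P = {1,2,3,5,7,11}
(Q ∩ S) △ (Q ∪ P) = {1,3,5,7}
((Q ∩ S) △ (Q ∪ P))ᶜ = {2,4,6,8,9,10,11}

{2,4,6,8,9,10,11}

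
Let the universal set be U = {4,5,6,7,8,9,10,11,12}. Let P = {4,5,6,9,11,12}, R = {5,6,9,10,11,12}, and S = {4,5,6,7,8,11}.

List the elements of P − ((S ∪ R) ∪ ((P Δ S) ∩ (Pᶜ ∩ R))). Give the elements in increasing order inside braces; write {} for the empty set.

S ∪ R = {4,5,6,7,8,9,10,11,12}
P Δ S = {7,8,9,12}
Pᶜ = {7,8,10}
Pᶜ ∩ R = {10}
(P Δ S) ∩ (Pᶜ ∩ R) = {}
(S ∪ R) ∪ ((P Δ S) ∩ (Pᶜ ∩ R)) = {4,5,6,7,8,9,10,11,12}
P − ((S ∪ R) ∪ ((P Δ S) ∩ (Pᶜ ∩ R))) = {}

{}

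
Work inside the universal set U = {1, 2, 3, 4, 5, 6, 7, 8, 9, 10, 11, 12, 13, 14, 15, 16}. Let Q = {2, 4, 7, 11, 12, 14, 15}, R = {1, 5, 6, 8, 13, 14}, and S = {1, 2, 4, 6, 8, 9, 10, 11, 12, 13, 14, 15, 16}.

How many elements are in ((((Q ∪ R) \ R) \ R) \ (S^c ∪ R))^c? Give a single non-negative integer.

Q ∪ R = {1, 2, 4, 5, 6, 7, 8, 11, 12, 13, 14, 15}
(Q ∪ R) \ R = {2, 4, 7, 11, 12, 15}
((Q ∪ R) \ R) \ R = {2, 4, 7, 11, 12, 15}
S^c = {3, 5, 7}
S^c ∪ R = {1, 3, 5, 6, 7, 8, 13, 14}
(((Q ∪ R) \ R) \ R) \ (S^c ∪ R) = {2, 4, 11, 12, 15}
((((Q ∪ R) \ R) \ R) \ (S^c ∪ R))^c = {1, 3, 5, 6, 7, 8, 9, 10, 13, 14, 16}
|((((Q ∪ R) \ R) \ R) \ (S^c ∪ R))^c| = 11

11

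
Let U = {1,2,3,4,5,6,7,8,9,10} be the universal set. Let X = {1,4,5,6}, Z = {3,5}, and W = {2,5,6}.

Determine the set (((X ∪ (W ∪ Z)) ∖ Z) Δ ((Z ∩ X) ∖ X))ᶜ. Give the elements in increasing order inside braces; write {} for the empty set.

{3,5,7,8,9,10}

W ∪ Z = {2,3,5,6}
X ∪ (W ∪ Z) = {1,2,3,4,5,6}
(X ∪ (W ∪ Z)) ∖ Z = {1,2,4,6}
Z ∩ X = {5}
(Z ∩ X) ∖ X = {}
((X ∪ (W ∪ Z)) ∖ Z) Δ ((Z ∩ X) ∖ X) = {1,2,4,6}
(((X ∪ (W ∪ Z)) ∖ Z) Δ ((Z ∩ X) ∖ X))ᶜ = {3,5,7,8,9,10}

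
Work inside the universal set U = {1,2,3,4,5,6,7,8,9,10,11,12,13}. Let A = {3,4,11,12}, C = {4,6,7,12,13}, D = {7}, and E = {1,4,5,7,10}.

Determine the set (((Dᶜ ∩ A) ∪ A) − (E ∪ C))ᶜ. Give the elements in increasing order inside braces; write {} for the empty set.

{1,2,4,5,6,7,8,9,10,12,13}

Dᶜ = {1,2,3,4,5,6,8,9,10,11,12,13}
Dᶜ ∩ A = {3,4,11,12}
(Dᶜ ∩ A) ∪ A = {3,4,11,12}
E ∪ C = {1,4,5,6,7,10,12,13}
((Dᶜ ∩ A) ∪ A) − (E ∪ C) = {3,11}
(((Dᶜ ∩ A) ∪ A) − (E ∪ C))ᶜ = {1,2,4,5,6,7,8,9,10,12,13}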